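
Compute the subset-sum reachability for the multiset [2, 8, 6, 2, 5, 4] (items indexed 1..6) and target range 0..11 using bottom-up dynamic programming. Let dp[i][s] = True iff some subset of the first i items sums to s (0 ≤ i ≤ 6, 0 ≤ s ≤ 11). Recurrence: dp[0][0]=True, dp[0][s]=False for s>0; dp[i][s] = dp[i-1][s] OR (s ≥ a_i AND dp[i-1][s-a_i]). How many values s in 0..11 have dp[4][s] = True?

6

i\s   0   1   2   3   4   5   6   7   8   9  10  11
  0   T   F   F   F   F   F   F   F   F   F   F   F
  1   T   F   T   F   F   F   F   F   F   F   F   F
  2   T   F   T   F   F   F   F   F   T   F   T   F
  3   T   F   T   F   F   F   T   F   T   F   T   F
  4   T   F   T   F   T   F   T   F   T   F   T   F
  5   T   F   T   F   T   T   T   T   T   T   T   T
  6   T   F   T   F   T   T   T   T   T   T   T   T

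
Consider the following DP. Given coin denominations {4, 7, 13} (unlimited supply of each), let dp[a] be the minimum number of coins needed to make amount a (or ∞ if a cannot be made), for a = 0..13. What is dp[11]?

2

 a  0  1  2  3  4  5  6  7  8  9 10 11 12 13
dp  0  -  -  -  1  -  -  1  2  -  -  2  3  1
(- denotes ∞ / unreachable)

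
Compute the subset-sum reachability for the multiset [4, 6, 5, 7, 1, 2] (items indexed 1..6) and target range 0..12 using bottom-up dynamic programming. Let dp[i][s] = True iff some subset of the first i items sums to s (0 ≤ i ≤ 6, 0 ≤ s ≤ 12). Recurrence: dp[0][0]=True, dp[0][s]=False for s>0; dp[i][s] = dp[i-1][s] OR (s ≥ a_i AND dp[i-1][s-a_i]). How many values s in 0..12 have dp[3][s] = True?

i\s   0   1   2   3   4   5   6   7   8   9  10  11  12
  0   T   F   F   F   F   F   F   F   F   F   F   F   F
  1   T   F   F   F   T   F   F   F   F   F   F   F   F
  2   T   F   F   F   T   F   T   F   F   F   T   F   F
  3   T   F   F   F   T   T   T   F   F   T   T   T   F
  4   T   F   F   F   T   T   T   T   F   T   T   T   T
  5   T   T   F   F   T   T   T   T   T   T   T   T   T
  6   T   T   T   T   T   T   T   T   T   T   T   T   T

7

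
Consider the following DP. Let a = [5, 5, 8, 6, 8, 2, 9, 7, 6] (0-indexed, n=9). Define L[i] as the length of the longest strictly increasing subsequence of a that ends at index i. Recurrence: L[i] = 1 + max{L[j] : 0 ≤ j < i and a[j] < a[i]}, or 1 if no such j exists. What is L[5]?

   i    0    1    2    3    4    5    6    7    8
a[i]    5    5    8    6    8    2    9    7    6
L[i]    1    1    2    2    3    1    4    3    2

1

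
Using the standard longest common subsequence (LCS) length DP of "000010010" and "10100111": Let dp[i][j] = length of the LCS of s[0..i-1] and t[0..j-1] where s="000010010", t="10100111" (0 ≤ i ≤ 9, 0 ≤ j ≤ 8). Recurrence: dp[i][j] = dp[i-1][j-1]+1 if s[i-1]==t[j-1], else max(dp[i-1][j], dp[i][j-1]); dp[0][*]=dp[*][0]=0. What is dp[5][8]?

   ''  1  0  1  0  0  1  1  1
''  0  0  0  0  0  0  0  0  0
 0  0  0  1  1  1  1  1  1  1
 0  0  0  1  1  2  2  2  2  2
 0  0  0  1  1  2  3  3  3  3
 0  0  0  1  1  2  3  3  3  3
 1  0  1  1  2  2  3  4  4  4
 0  0  1  2  2  3  3  4  4  4
 0  0  1  2  2  3  4  4  4  4
 1  0  1  2  3  3  4  5  5  5
 0  0  1  2  3  4  4  5  5  5

4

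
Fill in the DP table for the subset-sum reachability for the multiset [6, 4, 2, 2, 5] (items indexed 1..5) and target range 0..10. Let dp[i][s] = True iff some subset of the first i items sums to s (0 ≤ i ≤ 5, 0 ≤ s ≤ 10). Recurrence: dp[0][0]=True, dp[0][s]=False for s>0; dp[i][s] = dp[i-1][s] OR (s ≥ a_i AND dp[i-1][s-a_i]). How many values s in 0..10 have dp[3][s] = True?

6

i\s   0   1   2   3   4   5   6   7   8   9  10
  0   T   F   F   F   F   F   F   F   F   F   F
  1   T   F   F   F   F   F   T   F   F   F   F
  2   T   F   F   F   T   F   T   F   F   F   T
  3   T   F   T   F   T   F   T   F   T   F   T
  4   T   F   T   F   T   F   T   F   T   F   T
  5   T   F   T   F   T   T   T   T   T   T   T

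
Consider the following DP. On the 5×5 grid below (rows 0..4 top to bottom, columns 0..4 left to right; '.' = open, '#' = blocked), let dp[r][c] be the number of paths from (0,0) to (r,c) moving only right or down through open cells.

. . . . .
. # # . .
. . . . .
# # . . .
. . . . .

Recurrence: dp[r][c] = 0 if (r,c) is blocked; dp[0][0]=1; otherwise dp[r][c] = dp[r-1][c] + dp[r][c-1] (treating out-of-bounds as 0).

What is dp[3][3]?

3

r\c   0   1   2   3   4
  0   1   1   1   1   1
  1   1   0   0   1   2
  2   1   1   1   2   4
  3   0   0   1   3   7
  4   0   0   1   4  11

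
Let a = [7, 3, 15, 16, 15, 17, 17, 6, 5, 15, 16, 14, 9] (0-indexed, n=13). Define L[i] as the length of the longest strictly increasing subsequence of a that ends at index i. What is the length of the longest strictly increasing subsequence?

4

   i    0    1    2    3    4    5    6    7    8    9   10   11   12
a[i]    7    3   15   16   15   17   17    6    5   15   16   14    9
L[i]    1    1    2    3    2    4    4    2    2    3    4    3    3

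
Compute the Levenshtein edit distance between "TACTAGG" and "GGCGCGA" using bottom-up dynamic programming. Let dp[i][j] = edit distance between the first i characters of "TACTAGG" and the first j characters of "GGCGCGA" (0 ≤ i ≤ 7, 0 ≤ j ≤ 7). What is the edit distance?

5

   ''  G  G  C  G  C  G  A
''  0  1  2  3  4  5  6  7
 T  1  1  2  3  4  5  6  7
 A  2  2  2  3  4  5  6  6
 C  3  3  3  2  3  4  5  6
 T  4  4  4  3  3  4  5  6
 A  5  5  5  4  4  4  5  5
 G  6  5  5  5  4  5  4  5
 G  7  6  5  6  5  5  5  5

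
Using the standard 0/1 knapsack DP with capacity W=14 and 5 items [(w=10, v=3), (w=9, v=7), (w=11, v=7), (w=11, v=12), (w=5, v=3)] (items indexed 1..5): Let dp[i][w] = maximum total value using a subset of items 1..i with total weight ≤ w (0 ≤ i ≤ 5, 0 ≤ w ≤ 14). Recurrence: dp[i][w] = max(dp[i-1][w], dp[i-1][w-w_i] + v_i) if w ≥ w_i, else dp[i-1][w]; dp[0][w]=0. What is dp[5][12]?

i\w   0   1   2   3   4   5   6   7   8   9  10  11  12  13  14
  0   0   0   0   0   0   0   0   0   0   0   0   0   0   0   0
  1   0   0   0   0   0   0   0   0   0   0   3   3   3   3   3
  2   0   0   0   0   0   0   0   0   0   7   7   7   7   7   7
  3   0   0   0   0   0   0   0   0   0   7   7   7   7   7   7
  4   0   0   0   0   0   0   0   0   0   7   7  12  12  12  12
  5   0   0   0   0   0   3   3   3   3   7   7  12  12  12  12

12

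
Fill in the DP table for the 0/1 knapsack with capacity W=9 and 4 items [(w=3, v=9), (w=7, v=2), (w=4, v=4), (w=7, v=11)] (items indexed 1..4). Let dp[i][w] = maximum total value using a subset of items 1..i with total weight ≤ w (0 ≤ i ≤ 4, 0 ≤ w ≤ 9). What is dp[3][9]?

13

i\w   0   1   2   3   4   5   6   7   8   9
  0   0   0   0   0   0   0   0   0   0   0
  1   0   0   0   9   9   9   9   9   9   9
  2   0   0   0   9   9   9   9   9   9   9
  3   0   0   0   9   9   9   9  13  13  13
  4   0   0   0   9   9   9   9  13  13  13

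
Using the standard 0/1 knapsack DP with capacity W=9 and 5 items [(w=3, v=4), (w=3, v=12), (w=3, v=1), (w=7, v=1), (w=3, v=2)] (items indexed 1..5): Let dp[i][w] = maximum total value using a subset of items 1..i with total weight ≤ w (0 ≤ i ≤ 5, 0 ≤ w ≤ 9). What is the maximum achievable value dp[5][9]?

18

i\w   0   1   2   3   4   5   6   7   8   9
  0   0   0   0   0   0   0   0   0   0   0
  1   0   0   0   4   4   4   4   4   4   4
  2   0   0   0  12  12  12  16  16  16  16
  3   0   0   0  12  12  12  16  16  16  17
  4   0   0   0  12  12  12  16  16  16  17
  5   0   0   0  12  12  12  16  16  16  18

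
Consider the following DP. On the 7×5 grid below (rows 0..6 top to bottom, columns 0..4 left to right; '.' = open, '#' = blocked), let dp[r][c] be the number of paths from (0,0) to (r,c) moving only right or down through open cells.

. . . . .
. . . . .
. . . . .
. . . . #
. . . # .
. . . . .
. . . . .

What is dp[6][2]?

r\c   0   1   2   3   4
  0   1   1   1   1   1
  1   1   2   3   4   5
  2   1   3   6  10  15
  3   1   4  10  20   0
  4   1   5  15   0   0
  5   1   6  21  21  21
  6   1   7  28  49  70

28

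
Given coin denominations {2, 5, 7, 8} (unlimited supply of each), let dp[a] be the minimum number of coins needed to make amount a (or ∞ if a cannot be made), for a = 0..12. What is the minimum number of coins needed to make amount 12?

2

 a  0  1  2  3  4  5  6  7  8  9 10 11 12
dp  0  -  1  -  2  1  3  1  1  2  2  3  2
(- denotes ∞ / unreachable)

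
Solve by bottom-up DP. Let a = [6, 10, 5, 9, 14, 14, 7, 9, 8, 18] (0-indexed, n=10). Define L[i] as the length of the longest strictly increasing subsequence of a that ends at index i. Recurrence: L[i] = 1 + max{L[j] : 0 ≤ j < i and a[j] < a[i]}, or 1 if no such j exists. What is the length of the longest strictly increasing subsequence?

4

   i    0    1    2    3    4    5    6    7    8    9
a[i]    6   10    5    9   14   14    7    9    8   18
L[i]    1    2    1    2    3    3    2    3    3    4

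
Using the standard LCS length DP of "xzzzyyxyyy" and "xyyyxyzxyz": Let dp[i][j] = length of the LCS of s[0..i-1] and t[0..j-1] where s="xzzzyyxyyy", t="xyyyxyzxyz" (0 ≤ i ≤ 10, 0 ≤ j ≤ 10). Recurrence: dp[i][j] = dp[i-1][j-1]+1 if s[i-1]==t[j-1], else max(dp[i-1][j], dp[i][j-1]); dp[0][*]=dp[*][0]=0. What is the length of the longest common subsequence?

6

   ''  x  y  y  y  x  y  z  x  y  z
''  0  0  0  0  0  0  0  0  0  0  0
 x  0  1  1  1  1  1  1  1  1  1  1
 z  0  1  1  1  1  1  1  2  2  2  2
 z  0  1  1  1  1  1  1  2  2  2  3
 z  0  1  1  1  1  1  1  2  2  2  3
 y  0  1  2  2  2  2  2  2  2  3  3
 y  0  1  2  3  3  3  3  3  3  3  3
 x  0  1  2  3  3  4  4  4  4  4  4
 y  0  1  2  3  4  4  5  5  5  5  5
 y  0  1  2  3  4  4  5  5  5  6  6
 y  0  1  2  3  4  4  5  5  5  6  6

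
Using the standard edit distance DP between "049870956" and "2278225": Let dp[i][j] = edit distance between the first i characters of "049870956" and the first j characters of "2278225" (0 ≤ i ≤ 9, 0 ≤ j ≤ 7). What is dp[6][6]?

   ''  2  2  7  8  2  2  5
''  0  1  2  3  4  5  6  7
 0  1  1  2  3  4  5  6  7
 4  2  2  2  3  4  5  6  7
 9  3  3  3  3  4  5  6  7
 8  4  4  4  4  3  4  5  6
 7  5  5  5  4  4  4  5  6
 0  6  6  6  5  5  5  5  6
 9  7  7  7  6  6  6  6  6
 5  8  8  8  7  7  7  7  6
 6  9  9  9  8  8  8  8  7

5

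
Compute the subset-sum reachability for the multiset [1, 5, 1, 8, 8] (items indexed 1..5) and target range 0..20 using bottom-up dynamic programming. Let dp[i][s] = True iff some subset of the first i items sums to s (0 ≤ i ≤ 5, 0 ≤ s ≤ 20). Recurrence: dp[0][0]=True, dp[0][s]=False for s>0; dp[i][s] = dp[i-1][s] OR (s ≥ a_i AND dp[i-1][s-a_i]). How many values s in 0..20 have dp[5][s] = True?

i\s   0   1   2   3   4   5   6   7   8   9  10  11  12  13  14  15  16  17  18  19  20
  0   T   F   F   F   F   F   F   F   F   F   F   F   F   F   F   F   F   F   F   F   F
  1   T   T   F   F   F   F   F   F   F   F   F   F   F   F   F   F   F   F   F   F   F
  2   T   T   F   F   F   T   T   F   F   F   F   F   F   F   F   F   F   F   F   F   F
  3   T   T   T   F   F   T   T   T   F   F   F   F   F   F   F   F   F   F   F   F   F
  4   T   T   T   F   F   T   T   T   T   T   T   F   F   T   T   T   F   F   F   F   F
  5   T   T   T   F   F   T   T   T   T   T   T   F   F   T   T   T   T   T   T   F   F

15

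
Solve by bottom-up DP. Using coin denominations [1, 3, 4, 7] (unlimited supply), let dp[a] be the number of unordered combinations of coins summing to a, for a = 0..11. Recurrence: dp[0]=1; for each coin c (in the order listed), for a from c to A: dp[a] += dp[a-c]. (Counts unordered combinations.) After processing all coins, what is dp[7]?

6

after  coin     0     1     2     3     4     5     6     7     8     9    10    11
          1     1     1     1     1     1     1     1     1     1     1     1     1
          3     1     1     1     2     2     2     3     3     3     4     4     4
          4     1     1     1     2     3     3     4     5     6     7     8     9
          7     1     1     1     2     3     3     4     6     7     8    10    12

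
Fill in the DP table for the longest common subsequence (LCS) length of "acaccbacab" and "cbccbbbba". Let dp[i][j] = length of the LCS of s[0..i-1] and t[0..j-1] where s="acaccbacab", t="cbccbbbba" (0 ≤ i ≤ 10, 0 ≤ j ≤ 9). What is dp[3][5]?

1

   ''  c  b  c  c  b  b  b  b  a
''  0  0  0  0  0  0  0  0  0  0
 a  0  0  0  0  0  0  0  0  0  1
 c  0  1  1  1  1  1  1  1  1  1
 a  0  1  1  1  1  1  1  1  1  2
 c  0  1  1  2  2  2  2  2  2  2
 c  0  1  1  2  3  3  3  3  3  3
 b  0  1  2  2  3  4  4  4  4  4
 a  0  1  2  2  3  4  4  4  4  5
 c  0  1  2  3  3  4  4  4  4  5
 a  0  1  2  3  3  4  4  4  4  5
 b  0  1  2  3  3  4  5  5  5  5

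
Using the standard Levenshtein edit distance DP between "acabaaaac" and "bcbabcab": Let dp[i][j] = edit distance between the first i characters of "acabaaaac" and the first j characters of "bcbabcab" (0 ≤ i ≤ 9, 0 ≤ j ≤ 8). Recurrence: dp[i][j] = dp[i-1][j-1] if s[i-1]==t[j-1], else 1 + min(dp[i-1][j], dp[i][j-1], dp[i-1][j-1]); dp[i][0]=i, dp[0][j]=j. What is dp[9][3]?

7

   ''  b  c  b  a  b  c  a  b
''  0  1  2  3  4  5  6  7  8
 a  1  1  2  3  3  4  5  6  7
 c  2  2  1  2  3  4  4  5  6
 a  3  3  2  2  2  3  4  4  5
 b  4  3  3  2  3  2  3  4  4
 a  5  4  4  3  2  3  3  3  4
 a  6  5  5  4  3  3  4  3  4
 a  7  6  6  5  4  4  4  4  4
 a  8  7  7  6  5  5  5  4  5
 c  9  8  7  7  6  6  5  5  5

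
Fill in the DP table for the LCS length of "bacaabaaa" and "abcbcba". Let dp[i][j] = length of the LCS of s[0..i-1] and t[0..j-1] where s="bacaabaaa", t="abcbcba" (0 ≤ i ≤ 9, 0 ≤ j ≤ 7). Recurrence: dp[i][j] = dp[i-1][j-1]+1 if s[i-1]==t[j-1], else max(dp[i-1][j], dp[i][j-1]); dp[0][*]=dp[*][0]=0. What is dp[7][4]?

   ''  a  b  c  b  c  b  a
''  0  0  0  0  0  0  0  0
 b  0  0  1  1  1  1  1  1
 a  0  1  1  1  1  1  1  2
 c  0  1  1  2  2  2  2  2
 a  0  1  1  2  2  2  2  3
 a  0  1  1  2  2  2  2  3
 b  0  1  2  2  3  3  3  3
 a  0  1  2  2  3  3  3  4
 a  0  1  2  2  3  3  3  4
 a  0  1  2  2  3  3  3  4

3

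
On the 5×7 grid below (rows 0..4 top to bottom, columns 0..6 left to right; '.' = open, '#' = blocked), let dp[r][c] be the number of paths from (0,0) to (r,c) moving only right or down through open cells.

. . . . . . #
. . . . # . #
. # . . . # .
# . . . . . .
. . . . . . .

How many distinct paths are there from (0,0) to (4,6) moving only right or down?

64

r\c   0   1   2   3   4   5   6
  0   1   1   1   1   1   1   0
  1   1   2   3   4   0   1   0
  2   1   0   3   7   7   0   0
  3   0   0   3  10  17  17  17
  4   0   0   3  13  30  47  64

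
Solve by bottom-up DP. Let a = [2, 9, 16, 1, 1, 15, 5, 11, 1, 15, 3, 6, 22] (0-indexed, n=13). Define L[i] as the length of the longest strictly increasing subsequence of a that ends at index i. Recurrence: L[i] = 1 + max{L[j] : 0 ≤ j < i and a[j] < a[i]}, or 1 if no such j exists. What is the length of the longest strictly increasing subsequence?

   i    0    1    2    3    4    5    6    7    8    9   10   11   12
a[i]    2    9   16    1    1   15    5   11    1   15    3    6   22
L[i]    1    2    3    1    1    3    2    3    1    4    2    3    5

5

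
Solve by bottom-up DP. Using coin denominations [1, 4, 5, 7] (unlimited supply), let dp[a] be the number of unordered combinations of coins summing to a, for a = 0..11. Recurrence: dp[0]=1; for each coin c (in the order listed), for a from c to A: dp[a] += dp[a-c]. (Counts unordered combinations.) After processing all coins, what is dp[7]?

4

after  coin     0     1     2     3     4     5     6     7     8     9    10    11
          1     1     1     1     1     1     1     1     1     1     1     1     1
          4     1     1     1     1     2     2     2     2     3     3     3     3
          5     1     1     1     1     2     3     3     3     4     5     6     6
          7     1     1     1     1     2     3     3     4     5     6     7     8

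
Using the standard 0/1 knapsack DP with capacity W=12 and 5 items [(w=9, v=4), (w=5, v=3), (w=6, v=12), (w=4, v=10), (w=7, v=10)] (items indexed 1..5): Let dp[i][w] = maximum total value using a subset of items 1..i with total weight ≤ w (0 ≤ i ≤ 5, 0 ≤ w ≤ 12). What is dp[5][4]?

10

i\w   0   1   2   3   4   5   6   7   8   9  10  11  12
  0   0   0   0   0   0   0   0   0   0   0   0   0   0
  1   0   0   0   0   0   0   0   0   0   4   4   4   4
  2   0   0   0   0   0   3   3   3   3   4   4   4   4
  3   0   0   0   0   0   3  12  12  12  12  12  15  15
  4   0   0   0   0  10  10  12  12  12  13  22  22  22
  5   0   0   0   0  10  10  12  12  12  13  22  22  22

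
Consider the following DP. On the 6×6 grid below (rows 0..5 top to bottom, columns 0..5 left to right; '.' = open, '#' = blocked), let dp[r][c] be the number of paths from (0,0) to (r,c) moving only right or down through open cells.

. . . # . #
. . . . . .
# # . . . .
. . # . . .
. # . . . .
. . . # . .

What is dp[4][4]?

21

r\c   0   1   2   3   4   5
  0   1   1   1   0   0   0
  1   1   2   3   3   3   3
  2   0   0   3   6   9  12
  3   0   0   0   6  15  27
  4   0   0   0   6  21  48
  5   0   0   0   0  21  69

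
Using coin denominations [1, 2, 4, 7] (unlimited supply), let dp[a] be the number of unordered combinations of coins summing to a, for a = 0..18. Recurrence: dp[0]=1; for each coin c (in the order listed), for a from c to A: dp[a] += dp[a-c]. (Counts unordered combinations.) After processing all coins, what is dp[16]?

36

after  coin     0     1     2     3     4     5     6     7     8     9    10    11    12    13    14    15    16    17    18
          1     1     1     1     1     1     1     1     1     1     1     1     1     1     1     1     1     1     1     1
          2     1     1     2     2     3     3     4     4     5     5     6     6     7     7     8     8     9     9    10
          4     1     1     2     2     4     4     6     6     9     9    12    12    16    16    20    20    25    25    30
          7     1     1     2     2     4     4     6     7    10    11    14    16    20    22    27    30    36    39    46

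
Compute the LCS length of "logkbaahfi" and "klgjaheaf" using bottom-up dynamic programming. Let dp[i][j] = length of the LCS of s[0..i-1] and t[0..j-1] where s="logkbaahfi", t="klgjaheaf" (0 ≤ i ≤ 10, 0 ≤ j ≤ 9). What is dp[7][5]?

   ''  k  l  g  j  a  h  e  a  f
''  0  0  0  0  0  0  0  0  0  0
 l  0  0  1  1  1  1  1  1  1  1
 o  0  0  1  1  1  1  1  1  1  1
 g  0  0  1  2  2  2  2  2  2  2
 k  0  1  1  2  2  2  2  2  2  2
 b  0  1  1  2  2  2  2  2  2  2
 a  0  1  1  2  2  3  3  3  3  3
 a  0  1  1  2  2  3  3  3  4  4
 h  0  1  1  2  2  3  4  4  4  4
 f  0  1  1  2  2  3  4  4  4  5
 i  0  1  1  2  2  3  4  4  4  5

3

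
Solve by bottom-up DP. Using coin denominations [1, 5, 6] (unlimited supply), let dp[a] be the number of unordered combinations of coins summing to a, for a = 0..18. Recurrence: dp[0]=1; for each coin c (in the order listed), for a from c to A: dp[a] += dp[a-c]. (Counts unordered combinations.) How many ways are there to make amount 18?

10

after  coin     0     1     2     3     4     5     6     7     8     9    10    11    12    13    14    15    16    17    18
          1     1     1     1     1     1     1     1     1     1     1     1     1     1     1     1     1     1     1     1
          5     1     1     1     1     1     2     2     2     2     2     3     3     3     3     3     4     4     4     4
          6     1     1     1     1     1     2     3     3     3     3     4     5     6     6     6     7     8     9    10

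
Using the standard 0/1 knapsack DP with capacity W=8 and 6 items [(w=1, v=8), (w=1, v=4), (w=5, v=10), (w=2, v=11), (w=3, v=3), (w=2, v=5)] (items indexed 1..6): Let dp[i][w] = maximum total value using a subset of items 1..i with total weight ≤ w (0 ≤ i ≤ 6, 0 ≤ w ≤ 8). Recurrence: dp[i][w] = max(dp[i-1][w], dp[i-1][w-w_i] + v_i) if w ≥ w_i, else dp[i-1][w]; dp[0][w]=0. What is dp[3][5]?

i\w   0   1   2   3   4   5   6   7   8
  0   0   0   0   0   0   0   0   0   0
  1   0   8   8   8   8   8   8   8   8
  2   0   8  12  12  12  12  12  12  12
  3   0   8  12  12  12  12  18  22  22
  4   0   8  12  19  23  23  23  23  29
  5   0   8  12  19  23  23  23  26  29
  6   0   8  12  19  23  24  28  28  29

12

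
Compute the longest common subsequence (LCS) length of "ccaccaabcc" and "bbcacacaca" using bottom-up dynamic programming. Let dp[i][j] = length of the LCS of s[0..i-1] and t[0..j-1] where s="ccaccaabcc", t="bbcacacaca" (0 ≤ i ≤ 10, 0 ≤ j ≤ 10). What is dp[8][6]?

4

   ''  b  b  c  a  c  a  c  a  c  a
''  0  0  0  0  0  0  0  0  0  0  0
 c  0  0  0  1  1  1  1  1  1  1  1
 c  0  0  0  1  1  2  2  2  2  2  2
 a  0  0  0  1  2  2  3  3  3  3  3
 c  0  0  0  1  2  3  3  4  4  4  4
 c  0  0  0  1  2  3  3  4  4  5  5
 a  0  0  0  1  2  3  4  4  5  5  6
 a  0  0  0  1  2  3  4  4  5  5  6
 b  0  1  1  1  2  3  4  4  5  5  6
 c  0  1  1  2  2  3  4  5  5  6  6
 c  0  1  1  2  2  3  4  5  5  6  6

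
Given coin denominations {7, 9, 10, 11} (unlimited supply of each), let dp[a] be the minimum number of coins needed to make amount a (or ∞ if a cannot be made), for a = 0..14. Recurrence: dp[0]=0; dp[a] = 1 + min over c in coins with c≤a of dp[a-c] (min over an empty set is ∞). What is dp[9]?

 a  0  1  2  3  4  5  6  7  8  9 10 11 12 13 14
dp  0  -  -  -  -  -  -  1  -  1  1  1  -  -  2
(- denotes ∞ / unreachable)

1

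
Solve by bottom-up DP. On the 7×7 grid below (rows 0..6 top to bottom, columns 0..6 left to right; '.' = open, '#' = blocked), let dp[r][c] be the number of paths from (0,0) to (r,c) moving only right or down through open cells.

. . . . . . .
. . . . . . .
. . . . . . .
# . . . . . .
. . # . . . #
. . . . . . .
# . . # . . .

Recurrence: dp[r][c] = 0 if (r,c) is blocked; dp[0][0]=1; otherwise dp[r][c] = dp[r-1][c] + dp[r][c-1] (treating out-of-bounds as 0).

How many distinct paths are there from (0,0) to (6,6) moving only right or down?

r\c   0   1   2   3   4   5   6
  0   1   1   1   1   1   1   1
  1   1   2   3   4   5   6   7
  2   1   3   6  10  15  21  28
  3   0   3   9  19  34  55  83
  4   0   3   0  19  53 108   0
  5   0   3   3  22  75 183 183
  6   0   3   6   0  75 258 441

441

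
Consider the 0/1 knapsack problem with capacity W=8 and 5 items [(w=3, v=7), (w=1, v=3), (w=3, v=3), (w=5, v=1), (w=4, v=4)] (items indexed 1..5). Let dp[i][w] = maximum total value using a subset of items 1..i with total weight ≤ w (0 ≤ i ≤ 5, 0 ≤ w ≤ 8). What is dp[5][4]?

10

i\w   0   1   2   3   4   5   6   7   8
  0   0   0   0   0   0   0   0   0   0
  1   0   0   0   7   7   7   7   7   7
  2   0   3   3   7  10  10  10  10  10
  3   0   3   3   7  10  10  10  13  13
  4   0   3   3   7  10  10  10  13  13
  5   0   3   3   7  10  10  10  13  14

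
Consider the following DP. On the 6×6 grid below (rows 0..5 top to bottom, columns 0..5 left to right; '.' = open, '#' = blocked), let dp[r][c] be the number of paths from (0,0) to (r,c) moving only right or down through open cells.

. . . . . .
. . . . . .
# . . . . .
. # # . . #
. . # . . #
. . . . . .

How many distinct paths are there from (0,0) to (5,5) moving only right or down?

r\c   0   1   2   3   4   5
  0   1   1   1   1   1   1
  1   1   2   3   4   5   6
  2   0   2   5   9  14  20
  3   0   0   0   9  23   0
  4   0   0   0   9  32   0
  5   0   0   0   9  41  41

41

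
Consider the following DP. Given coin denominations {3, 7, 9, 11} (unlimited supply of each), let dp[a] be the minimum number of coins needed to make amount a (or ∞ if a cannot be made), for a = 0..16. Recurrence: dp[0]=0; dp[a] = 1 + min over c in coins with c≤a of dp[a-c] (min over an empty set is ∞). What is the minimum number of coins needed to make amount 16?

 a  0  1  2  3  4  5  6  7  8  9 10 11 12 13 14 15 16
dp  0  -  -  1  -  -  2  1  -  1  2  1  2  3  2  3  2
(- denotes ∞ / unreachable)

2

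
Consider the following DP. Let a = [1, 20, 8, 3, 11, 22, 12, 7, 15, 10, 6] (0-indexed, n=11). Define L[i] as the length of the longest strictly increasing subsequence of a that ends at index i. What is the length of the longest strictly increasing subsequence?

   i    0    1    2    3    4    5    6    7    8    9   10
a[i]    1   20    8    3   11   22   12    7   15   10    6
L[i]    1    2    2    2    3    4    4    3    5    4    3

5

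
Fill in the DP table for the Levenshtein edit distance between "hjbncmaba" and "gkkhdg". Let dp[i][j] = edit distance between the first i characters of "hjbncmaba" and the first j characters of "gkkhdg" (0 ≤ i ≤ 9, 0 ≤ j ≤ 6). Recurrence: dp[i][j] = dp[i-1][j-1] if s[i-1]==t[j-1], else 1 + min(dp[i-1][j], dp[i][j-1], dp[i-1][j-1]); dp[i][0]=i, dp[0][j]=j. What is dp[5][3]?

5

   ''  g  k  k  h  d  g
''  0  1  2  3  4  5  6
 h  1  1  2  3  3  4  5
 j  2  2  2  3  4  4  5
 b  3  3  3  3  4  5  5
 n  4  4  4  4  4  5  6
 c  5  5  5  5  5  5  6
 m  6  6  6  6  6  6  6
 a  7  7  7  7  7  7  7
 b  8  8  8  8  8  8  8
 a  9  9  9  9  9  9  9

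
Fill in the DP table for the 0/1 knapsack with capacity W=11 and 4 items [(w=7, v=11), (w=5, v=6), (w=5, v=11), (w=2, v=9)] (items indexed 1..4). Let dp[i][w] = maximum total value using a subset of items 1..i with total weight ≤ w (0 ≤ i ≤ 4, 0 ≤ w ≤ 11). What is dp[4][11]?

i\w   0   1   2   3   4   5   6   7   8   9  10  11
  0   0   0   0   0   0   0   0   0   0   0   0   0
  1   0   0   0   0   0   0   0  11  11  11  11  11
  2   0   0   0   0   0   6   6  11  11  11  11  11
  3   0   0   0   0   0  11  11  11  11  11  17  17
  4   0   0   9   9   9  11  11  20  20  20  20  20

20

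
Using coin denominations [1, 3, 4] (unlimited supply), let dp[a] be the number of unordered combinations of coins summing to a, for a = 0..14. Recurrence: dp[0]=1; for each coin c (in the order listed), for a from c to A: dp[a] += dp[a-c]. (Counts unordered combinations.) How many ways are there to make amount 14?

13

after  coin     0     1     2     3     4     5     6     7     8     9    10    11    12    13    14
          1     1     1     1     1     1     1     1     1     1     1     1     1     1     1     1
          3     1     1     1     2     2     2     3     3     3     4     4     4     5     5     5
          4     1     1     1     2     3     3     4     5     6     7     8     9    11    12    13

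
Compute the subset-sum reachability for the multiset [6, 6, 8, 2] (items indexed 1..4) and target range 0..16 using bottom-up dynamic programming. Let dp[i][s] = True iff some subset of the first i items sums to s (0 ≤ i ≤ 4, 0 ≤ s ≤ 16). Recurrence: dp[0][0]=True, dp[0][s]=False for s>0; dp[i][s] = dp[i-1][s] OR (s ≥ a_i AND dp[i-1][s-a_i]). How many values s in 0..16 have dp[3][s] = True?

5

i\s   0   1   2   3   4   5   6   7   8   9  10  11  12  13  14  15  16
  0   T   F   F   F   F   F   F   F   F   F   F   F   F   F   F   F   F
  1   T   F   F   F   F   F   T   F   F   F   F   F   F   F   F   F   F
  2   T   F   F   F   F   F   T   F   F   F   F   F   T   F   F   F   F
  3   T   F   F   F   F   F   T   F   T   F   F   F   T   F   T   F   F
  4   T   F   T   F   F   F   T   F   T   F   T   F   T   F   T   F   T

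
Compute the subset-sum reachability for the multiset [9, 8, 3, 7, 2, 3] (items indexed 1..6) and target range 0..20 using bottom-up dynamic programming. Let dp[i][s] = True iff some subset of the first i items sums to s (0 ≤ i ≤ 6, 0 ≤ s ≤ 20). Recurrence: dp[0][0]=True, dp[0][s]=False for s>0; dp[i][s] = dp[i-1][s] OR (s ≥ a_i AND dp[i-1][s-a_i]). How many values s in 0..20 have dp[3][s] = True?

8

i\s   0   1   2   3   4   5   6   7   8   9  10  11  12  13  14  15  16  17  18  19  20
  0   T   F   F   F   F   F   F   F   F   F   F   F   F   F   F   F   F   F   F   F   F
  1   T   F   F   F   F   F   F   F   F   T   F   F   F   F   F   F   F   F   F   F   F
  2   T   F   F   F   F   F   F   F   T   T   F   F   F   F   F   F   F   T   F   F   F
  3   T   F   F   T   F   F   F   F   T   T   F   T   T   F   F   F   F   T   F   F   T
  4   T   F   F   T   F   F   F   T   T   T   T   T   T   F   F   T   T   T   T   T   T
  5   T   F   T   T   F   T   F   T   T   T   T   T   T   T   T   T   T   T   T   T   T
  6   T   F   T   T   F   T   T   T   T   T   T   T   T   T   T   T   T   T   T   T   T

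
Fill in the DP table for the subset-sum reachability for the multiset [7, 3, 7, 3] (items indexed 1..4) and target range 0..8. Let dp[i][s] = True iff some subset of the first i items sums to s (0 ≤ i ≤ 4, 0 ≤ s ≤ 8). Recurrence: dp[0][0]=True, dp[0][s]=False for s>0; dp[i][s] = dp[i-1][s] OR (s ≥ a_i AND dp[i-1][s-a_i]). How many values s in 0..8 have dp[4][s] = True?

i\s   0   1   2   3   4   5   6   7   8
  0   T   F   F   F   F   F   F   F   F
  1   T   F   F   F   F   F   F   T   F
  2   T   F   F   T   F   F   F   T   F
  3   T   F   F   T   F   F   F   T   F
  4   T   F   F   T   F   F   T   T   F

4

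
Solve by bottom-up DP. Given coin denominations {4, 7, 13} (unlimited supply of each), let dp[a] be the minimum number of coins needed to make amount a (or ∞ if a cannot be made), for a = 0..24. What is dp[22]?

 a  0  1  2  3  4  5  6  7  8  9 10 11 12 13 14 15 16 17 18 19 20 21 22 23 24
dp  0  -  -  -  1  -  -  1  2  -  -  2  3  1  2  3  4  2  3  4  2  3  4  5  3
(- denotes ∞ / unreachable)

4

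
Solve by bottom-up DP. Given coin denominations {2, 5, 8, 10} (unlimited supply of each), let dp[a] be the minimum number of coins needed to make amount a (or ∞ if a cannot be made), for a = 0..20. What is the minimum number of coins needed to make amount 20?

2

 a  0  1  2  3  4  5  6  7  8  9 10 11 12 13 14 15 16 17 18 19 20
dp  0  -  1  -  2  1  3  2  1  3  1  4  2  2  3  2  2  3  2  4  2
(- denotes ∞ / unreachable)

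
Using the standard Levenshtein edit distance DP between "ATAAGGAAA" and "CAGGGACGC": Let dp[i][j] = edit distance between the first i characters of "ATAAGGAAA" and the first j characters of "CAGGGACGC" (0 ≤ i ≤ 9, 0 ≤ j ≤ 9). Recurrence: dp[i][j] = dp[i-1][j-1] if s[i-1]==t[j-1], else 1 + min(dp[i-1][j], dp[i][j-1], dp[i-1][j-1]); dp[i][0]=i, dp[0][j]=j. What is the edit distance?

   ''  C  A  G  G  G  A  C  G  C
''  0  1  2  3  4  5  6  7  8  9
 A  1  1  1  2  3  4  5  6  7  8
 T  2  2  2  2  3  4  5  6  7  8
 A  3  3  2  3  3  4  4  5  6  7
 A  4  4  3  3  4  4  4  5  6  7
 G  5  5  4  3  3  4  5  5  5  6
 G  6  6  5  4  3  3  4  5  5  6
 A  7  7  6  5  4  4  3  4  5  6
 A  8  8  7  6  5  5  4  4  5  6
 A  9  9  8  7  6  6  5  5  5  6

6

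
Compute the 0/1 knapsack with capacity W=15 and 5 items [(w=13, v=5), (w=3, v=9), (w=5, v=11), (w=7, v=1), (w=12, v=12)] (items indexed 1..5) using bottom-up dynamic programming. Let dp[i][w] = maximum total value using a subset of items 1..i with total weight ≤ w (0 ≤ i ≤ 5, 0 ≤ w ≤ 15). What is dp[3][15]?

20

i\w   0   1   2   3   4   5   6   7   8   9  10  11  12  13  14  15
  0   0   0   0   0   0   0   0   0   0   0   0   0   0   0   0   0
  1   0   0   0   0   0   0   0   0   0   0   0   0   0   5   5   5
  2   0   0   0   9   9   9   9   9   9   9   9   9   9   9   9   9
  3   0   0   0   9   9  11  11  11  20  20  20  20  20  20  20  20
  4   0   0   0   9   9  11  11  11  20  20  20  20  20  20  20  21
  5   0   0   0   9   9  11  11  11  20  20  20  20  20  20  20  21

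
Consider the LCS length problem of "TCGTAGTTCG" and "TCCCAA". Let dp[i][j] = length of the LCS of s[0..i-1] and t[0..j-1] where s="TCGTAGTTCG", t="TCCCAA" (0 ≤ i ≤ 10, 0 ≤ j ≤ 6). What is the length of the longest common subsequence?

   ''  T  C  C  C  A  A
''  0  0  0  0  0  0  0
 T  0  1  1  1  1  1  1
 C  0  1  2  2  2  2  2
 G  0  1  2  2  2  2  2
 T  0  1  2  2  2  2  2
 A  0  1  2  2  2  3  3
 G  0  1  2  2  2  3  3
 T  0  1  2  2  2  3  3
 T  0  1  2  2  2  3  3
 C  0  1  2  3  3  3  3
 G  0  1  2  3  3  3  3

3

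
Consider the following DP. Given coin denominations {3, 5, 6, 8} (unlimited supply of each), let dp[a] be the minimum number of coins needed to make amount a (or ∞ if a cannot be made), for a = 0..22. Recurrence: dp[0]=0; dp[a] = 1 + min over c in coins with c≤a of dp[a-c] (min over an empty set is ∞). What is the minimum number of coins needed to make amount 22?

3

 a  0  1  2  3  4  5  6  7  8  9 10 11 12 13 14 15 16 17 18 19 20 21 22
dp  0  -  -  1  -  1  1  -  1  2  2  2  2  2  2  3  2  3  3  3  3  3  3
(- denotes ∞ / unreachable)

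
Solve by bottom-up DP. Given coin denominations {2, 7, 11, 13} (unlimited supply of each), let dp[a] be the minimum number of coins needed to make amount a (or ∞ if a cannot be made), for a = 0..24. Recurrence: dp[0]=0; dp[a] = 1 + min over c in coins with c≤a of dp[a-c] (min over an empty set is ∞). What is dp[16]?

 a  0  1  2  3  4  5  6  7  8  9 10 11 12 13 14 15 16 17 18 19 20 21 22 23 24
dp  0  -  1  -  2  -  3  1  4  2  5  1  6  1  2  2  3  3  2  4  2  3  2  4  2
(- denotes ∞ / unreachable)

3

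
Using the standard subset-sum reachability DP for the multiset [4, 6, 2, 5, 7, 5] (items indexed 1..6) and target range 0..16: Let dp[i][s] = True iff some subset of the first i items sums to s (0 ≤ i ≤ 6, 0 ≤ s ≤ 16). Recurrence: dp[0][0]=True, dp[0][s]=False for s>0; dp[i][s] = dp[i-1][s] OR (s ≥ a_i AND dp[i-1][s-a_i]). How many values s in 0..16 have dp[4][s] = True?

13

i\s   0   1   2   3   4   5   6   7   8   9  10  11  12  13  14  15  16
  0   T   F   F   F   F   F   F   F   F   F   F   F   F   F   F   F   F
  1   T   F   F   F   T   F   F   F   F   F   F   F   F   F   F   F   F
  2   T   F   F   F   T   F   T   F   F   F   T   F   F   F   F   F   F
  3   T   F   T   F   T   F   T   F   T   F   T   F   T   F   F   F   F
  4   T   F   T   F   T   T   T   T   T   T   T   T   T   T   F   T   F
  5   T   F   T   F   T   T   T   T   T   T   T   T   T   T   T   T   T
  6   T   F   T   F   T   T   T   T   T   T   T   T   T   T   T   T   T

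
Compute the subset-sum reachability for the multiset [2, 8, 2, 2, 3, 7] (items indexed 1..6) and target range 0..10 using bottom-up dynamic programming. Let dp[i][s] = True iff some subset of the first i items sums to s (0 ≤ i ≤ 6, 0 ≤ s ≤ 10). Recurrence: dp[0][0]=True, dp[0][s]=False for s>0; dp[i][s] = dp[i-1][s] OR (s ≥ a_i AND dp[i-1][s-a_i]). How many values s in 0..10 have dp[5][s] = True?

10

i\s   0   1   2   3   4   5   6   7   8   9  10
  0   T   F   F   F   F   F   F   F   F   F   F
  1   T   F   T   F   F   F   F   F   F   F   F
  2   T   F   T   F   F   F   F   F   T   F   T
  3   T   F   T   F   T   F   F   F   T   F   T
  4   T   F   T   F   T   F   T   F   T   F   T
  5   T   F   T   T   T   T   T   T   T   T   T
  6   T   F   T   T   T   T   T   T   T   T   T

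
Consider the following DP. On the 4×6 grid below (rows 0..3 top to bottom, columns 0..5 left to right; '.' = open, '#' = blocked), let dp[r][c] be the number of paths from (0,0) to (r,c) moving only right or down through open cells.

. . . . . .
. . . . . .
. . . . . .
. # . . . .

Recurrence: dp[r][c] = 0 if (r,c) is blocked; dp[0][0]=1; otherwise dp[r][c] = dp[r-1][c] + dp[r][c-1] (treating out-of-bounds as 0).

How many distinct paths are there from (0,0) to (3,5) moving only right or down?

52

r\c   0   1   2   3   4   5
  0   1   1   1   1   1   1
  1   1   2   3   4   5   6
  2   1   3   6  10  15  21
  3   1   0   6  16  31  52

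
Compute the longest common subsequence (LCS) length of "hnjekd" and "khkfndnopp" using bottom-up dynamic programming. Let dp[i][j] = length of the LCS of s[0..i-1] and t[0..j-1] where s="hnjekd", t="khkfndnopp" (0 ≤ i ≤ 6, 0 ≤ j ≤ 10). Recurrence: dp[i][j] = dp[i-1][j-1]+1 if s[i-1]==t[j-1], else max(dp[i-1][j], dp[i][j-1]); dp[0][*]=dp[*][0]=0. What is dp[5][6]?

   ''  k  h  k  f  n  d  n  o  p  p
''  0  0  0  0  0  0  0  0  0  0  0
 h  0  0  1  1  1  1  1  1  1  1  1
 n  0  0  1  1  1  2  2  2  2  2  2
 j  0  0  1  1  1  2  2  2  2  2  2
 e  0  0  1  1  1  2  2  2  2  2  2
 k  0  1  1  2  2  2  2  2  2  2  2
 d  0  1  1  2  2  2  3  3  3  3  3

2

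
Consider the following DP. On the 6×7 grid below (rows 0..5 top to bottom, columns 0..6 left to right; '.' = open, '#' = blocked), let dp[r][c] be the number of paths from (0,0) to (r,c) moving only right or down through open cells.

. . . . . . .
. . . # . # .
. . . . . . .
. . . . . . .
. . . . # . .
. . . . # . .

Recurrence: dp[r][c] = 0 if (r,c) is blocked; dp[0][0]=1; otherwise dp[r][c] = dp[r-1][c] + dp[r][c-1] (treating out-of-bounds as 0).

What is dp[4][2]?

r\c   0   1   2   3   4   5   6
  0   1   1   1   1   1   1   1
  1   1   2   3   0   1   0   1
  2   1   3   6   6   7   7   8
  3   1   4  10  16  23  30  38
  4   1   5  15  31   0  30  68
  5   1   6  21  52   0  30  98

15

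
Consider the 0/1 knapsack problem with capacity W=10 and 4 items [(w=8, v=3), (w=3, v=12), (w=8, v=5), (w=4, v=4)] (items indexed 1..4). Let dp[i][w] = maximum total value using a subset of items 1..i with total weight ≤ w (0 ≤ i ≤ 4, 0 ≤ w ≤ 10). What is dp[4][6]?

i\w   0   1   2   3   4   5   6   7   8   9  10
  0   0   0   0   0   0   0   0   0   0   0   0
  1   0   0   0   0   0   0   0   0   3   3   3
  2   0   0   0  12  12  12  12  12  12  12  12
  3   0   0   0  12  12  12  12  12  12  12  12
  4   0   0   0  12  12  12  12  16  16  16  16

12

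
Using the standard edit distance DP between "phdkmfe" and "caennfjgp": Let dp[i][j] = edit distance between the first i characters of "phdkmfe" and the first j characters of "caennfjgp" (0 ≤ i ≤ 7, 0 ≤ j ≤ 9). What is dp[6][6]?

5

   ''  c  a  e  n  n  f  j  g  p
''  0  1  2  3  4  5  6  7  8  9
 p  1  1  2  3  4  5  6  7  8  8
 h  2  2  2  3  4  5  6  7  8  9
 d  3  3  3  3  4  5  6  7  8  9
 k  4  4  4  4  4  5  6  7  8  9
 m  5  5  5  5  5  5  6  7  8  9
 f  6  6  6  6  6  6  5  6  7  8
 e  7  7  7  6  7  7  6  6  7  8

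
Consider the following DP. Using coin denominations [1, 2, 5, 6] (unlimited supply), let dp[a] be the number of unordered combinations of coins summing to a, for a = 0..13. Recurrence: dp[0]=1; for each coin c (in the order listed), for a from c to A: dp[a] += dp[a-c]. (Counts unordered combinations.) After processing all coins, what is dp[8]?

after  coin     0     1     2     3     4     5     6     7     8     9    10    11    12    13
          1     1     1     1     1     1     1     1     1     1     1     1     1     1     1
          2     1     1     2     2     3     3     4     4     5     5     6     6     7     7
          5     1     1     2     2     3     4     5     6     7     8    10    11    13    14
          6     1     1     2     2     3     4     6     7     9    10    13    15    19    21

9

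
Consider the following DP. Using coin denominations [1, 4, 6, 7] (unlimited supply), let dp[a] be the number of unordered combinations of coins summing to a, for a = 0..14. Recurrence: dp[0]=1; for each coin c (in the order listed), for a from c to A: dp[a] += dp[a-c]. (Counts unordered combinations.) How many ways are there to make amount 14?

after  coin     0     1     2     3     4     5     6     7     8     9    10    11    12    13    14
          1     1     1     1     1     1     1     1     1     1     1     1     1     1     1     1
          4     1     1     1     1     2     2     2     2     3     3     3     3     4     4     4
          6     1     1     1     1     2     2     3     3     4     4     5     5     7     7     8
          7     1     1     1     1     2     2     3     4     5     5     6     7     9    10    12

12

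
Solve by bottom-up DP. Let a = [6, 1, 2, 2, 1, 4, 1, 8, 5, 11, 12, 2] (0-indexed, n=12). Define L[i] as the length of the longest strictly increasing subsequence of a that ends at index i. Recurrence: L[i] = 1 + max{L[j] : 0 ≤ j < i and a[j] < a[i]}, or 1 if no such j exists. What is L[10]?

6

   i    0    1    2    3    4    5    6    7    8    9   10   11
a[i]    6    1    2    2    1    4    1    8    5   11   12    2
L[i]    1    1    2    2    1    3    1    4    4    5    6    2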